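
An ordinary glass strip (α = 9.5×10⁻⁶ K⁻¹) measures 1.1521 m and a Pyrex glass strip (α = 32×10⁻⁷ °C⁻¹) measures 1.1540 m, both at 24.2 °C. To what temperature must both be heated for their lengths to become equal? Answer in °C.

T = 286.2 °C

L₁(1 + α₁ΔT) = L₂(1 + α₂ΔT) ⇒ ΔT = (L₂ − L₁)/(α₁L₁ − α₂L₂)
L₂ − L₁ = 1.1540 − 1.1521 = 1.90×10⁻³ m
α₁L₁ − α₂L₂ = 9.5×10⁻⁶×1.1521 − 32×10⁻⁷×1.1540 = 7.25215×10⁻⁶ m/K
ΔT = 1.90×10⁻³ / 7.25215×10⁻⁶ = 261.991 K
T = 24.2 + 261.991 = 286.191 °C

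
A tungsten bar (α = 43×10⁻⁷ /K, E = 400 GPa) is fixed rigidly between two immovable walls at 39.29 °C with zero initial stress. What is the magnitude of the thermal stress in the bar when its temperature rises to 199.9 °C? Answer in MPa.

σ = 276 MPa

Fully constrained: the free strain ε = αΔT is blocked, so σ = Eε = EαΔT.
|ΔT| = 160.61 K
σ = 400×10⁹ × 43×10⁻⁷ × 160.61 = 2.76×10⁸ Pa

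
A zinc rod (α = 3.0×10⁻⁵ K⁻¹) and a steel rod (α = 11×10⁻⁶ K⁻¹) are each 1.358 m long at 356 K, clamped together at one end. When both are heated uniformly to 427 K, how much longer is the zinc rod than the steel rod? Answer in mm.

1.83 mm

ΔT = 71 K
zinc: ΔL = 3.0×10⁻⁵ × 1.358 m × 71 = 2.8925×10⁻³ m = 2.8925 mm
steel: ΔL = 11×10⁻⁶ × 1.358 m × 71 = 1.0606×10⁻³ m = 1.0606 mm
difference = 2.8925 − 1.0606 = 1.8319 mm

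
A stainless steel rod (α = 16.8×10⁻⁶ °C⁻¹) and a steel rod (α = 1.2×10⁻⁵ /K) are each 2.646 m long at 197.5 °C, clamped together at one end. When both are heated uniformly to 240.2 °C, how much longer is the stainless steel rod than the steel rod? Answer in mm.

0.542 mm

ΔT = 42.7 K
stainless steel: ΔL = 16.8×10⁻⁶ × 2.646 m × 42.7 = 1.8981×10⁻³ m = 1.8981 mm
steel: ΔL = 1.2×10⁻⁵ × 2.646 m × 42.7 = 1.3558×10⁻³ m = 1.3558 mm
difference = 1.8981 − 1.3558 = 0.5423 mm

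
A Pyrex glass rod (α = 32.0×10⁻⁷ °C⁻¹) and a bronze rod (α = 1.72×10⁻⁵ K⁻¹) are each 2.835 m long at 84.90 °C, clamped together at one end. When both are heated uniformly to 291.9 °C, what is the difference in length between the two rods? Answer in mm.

8.22 mm

ΔT = 207.00 K
Pyrex glass: ΔL = 32.0×10⁻⁷ × 2.835 m × 207.00 = 1.8779×10⁻³ m = 1.8779 mm
bronze: ΔL = 1.72×10⁻⁵ × 2.835 m × 207.00 = 1.0094×10⁻² m = 10.094 mm
difference = 10.094 − 1.8779 = 8.2161 mm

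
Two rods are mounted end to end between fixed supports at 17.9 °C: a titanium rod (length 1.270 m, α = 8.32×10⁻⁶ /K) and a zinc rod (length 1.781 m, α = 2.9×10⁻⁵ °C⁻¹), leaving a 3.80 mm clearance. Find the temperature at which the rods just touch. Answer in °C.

T = 79.0 °C

Gap closes when ΔL₁ + ΔL₂ = 3.80 mm = 3.80×10⁻³ m
(α₁L₁ + α₂L₂)ΔT = g
α₁L₁ + α₂L₂ = 8.32×10⁻⁶×1.270 + 2.9×10⁻⁵×1.781 = 6.22154×10⁻⁵ m/K
ΔT = 3.80×10⁻³ / 6.22154×10⁻⁵ = 61.078 K
T = 17.9 + 61.078 = 78.978 °C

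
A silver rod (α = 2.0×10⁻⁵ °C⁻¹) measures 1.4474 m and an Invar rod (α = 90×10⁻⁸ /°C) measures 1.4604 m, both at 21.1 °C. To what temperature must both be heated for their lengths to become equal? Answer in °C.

T = 491.5 °C

Equal length when α₁L₁ΔT − α₂L₂ΔT = L₂ − L₁ = 1.30×10⁻² m
α₁L₁ = 2.8948×10⁻⁵, α₂L₂ = 1.31436×10⁻⁶ → Δ(αL) = 2.763364×10⁻⁵ m/K
ΔT = 1.30×10⁻² / 2.763364×10⁻⁵ = 470.441 K, so T = 21.1 + 470.441 = 491.541 °C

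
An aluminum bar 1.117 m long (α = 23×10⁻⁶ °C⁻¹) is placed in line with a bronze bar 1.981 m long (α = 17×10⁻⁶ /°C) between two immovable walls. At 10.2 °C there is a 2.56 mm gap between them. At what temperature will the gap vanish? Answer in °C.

T = 53.3 °C

α₁L₁ = 2.5691×10⁻⁵ m/K, α₂L₂ = 3.3677×10⁻⁵ m/K → total 5.9368×10⁻⁵ m/K
ΔT = g/(α₁L₁+α₂L₂) = 2.56×10⁻³ / 5.9368×10⁻⁵ = 43.121 K
T = 10.2 + 43.121 = 53.321 °C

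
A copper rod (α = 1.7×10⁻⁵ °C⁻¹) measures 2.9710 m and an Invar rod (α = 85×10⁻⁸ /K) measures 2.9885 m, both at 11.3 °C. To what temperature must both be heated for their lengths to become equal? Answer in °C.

T = 376.1 °C

L₁(1 + α₁ΔT) = L₂(1 + α₂ΔT) ⇒ ΔT = (L₂ − L₁)/(α₁L₁ − α₂L₂)
L₂ − L₁ = 2.9885 − 2.9710 = 1.75×10⁻² m
α₁L₁ − α₂L₂ = 1.7×10⁻⁵×2.9710 − 85×10⁻⁸×2.9885 = 4.7966775×10⁻⁵ m/K
ΔT = 1.75×10⁻² / 4.7966775×10⁻⁵ = 364.836 K
T = 11.3 + 364.836 = 376.136 °C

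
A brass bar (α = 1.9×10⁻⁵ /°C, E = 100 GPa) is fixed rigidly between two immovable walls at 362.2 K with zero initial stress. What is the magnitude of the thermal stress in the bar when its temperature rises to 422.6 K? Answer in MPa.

Fully constrained: the free strain ε = αΔT is blocked, so σ = Eε = EαΔT.
|ΔT| = 60.4 K
σ = 100×10⁹ × 1.9×10⁻⁵ × 60.4 = 1.15×10⁸ Pa

σ = 115 MPa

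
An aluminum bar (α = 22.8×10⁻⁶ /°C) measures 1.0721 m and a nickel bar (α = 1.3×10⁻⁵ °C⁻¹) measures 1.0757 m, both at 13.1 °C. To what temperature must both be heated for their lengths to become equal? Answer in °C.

T = 357.3 °C

Equal length when α₁L₁ΔT − α₂L₂ΔT = L₂ − L₁ = 3.60×10⁻³ m
α₁L₁ = 2.444388×10⁻⁵, α₂L₂ = 1.39841×10⁻⁵ → Δ(αL) = 1.045978×10⁻⁵ m/K
ΔT = 3.60×10⁻³ / 1.045978×10⁻⁵ = 344.175 K, so T = 13.1 + 344.175 = 357.275 °C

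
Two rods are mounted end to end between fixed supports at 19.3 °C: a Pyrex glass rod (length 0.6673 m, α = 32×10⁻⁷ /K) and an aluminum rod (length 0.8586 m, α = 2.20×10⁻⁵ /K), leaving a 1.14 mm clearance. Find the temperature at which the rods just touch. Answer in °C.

T = 73.5 °C

α₁L₁ = 2.13536×10⁻⁶ m/K, α₂L₂ = 1.88892×10⁻⁵ m/K → total 2.102456×10⁻⁵ m/K
ΔT = g/(α₁L₁+α₂L₂) = 1.14×10⁻³ / 2.102456×10⁻⁵ = 54.222 K
T = 19.3 + 54.222 = 73.522 °C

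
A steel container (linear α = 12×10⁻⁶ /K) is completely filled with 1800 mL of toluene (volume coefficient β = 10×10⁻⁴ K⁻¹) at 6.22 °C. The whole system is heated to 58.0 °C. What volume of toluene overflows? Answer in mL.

The container also expands: β_container ≈ 3α = 3.6×10⁻⁵ /K
Net overflow = V₀(β_liq − 3α_cont)ΔT
β − 3α = 1.00×10⁻³ − 3.6×10⁻⁵ = 9.64×10⁻⁴ /K; ΔT = 51.78 K
ΔV = 1800 × 9.64×10⁻⁴ × 51.78 = 89.8 mL

89.8 mL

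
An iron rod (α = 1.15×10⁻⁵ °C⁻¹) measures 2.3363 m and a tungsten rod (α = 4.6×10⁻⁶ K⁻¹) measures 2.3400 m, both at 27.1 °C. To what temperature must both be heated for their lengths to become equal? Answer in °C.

Equal length when α₁L₁ΔT − α₂L₂ΔT = L₂ − L₁ = 3.70×10⁻³ m
α₁L₁ = 2.686745×10⁻⁵, α₂L₂ = 1.0764×10⁻⁵ → Δ(αL) = 1.610345×10⁻⁵ m/K
ΔT = 3.70×10⁻³ / 1.610345×10⁻⁵ = 229.764 K, so T = 27.1 + 229.764 = 256.864 °C

T = 256.9 °C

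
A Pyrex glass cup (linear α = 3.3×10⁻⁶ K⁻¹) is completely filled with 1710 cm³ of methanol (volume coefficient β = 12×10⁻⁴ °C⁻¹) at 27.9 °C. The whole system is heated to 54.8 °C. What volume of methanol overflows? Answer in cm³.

The cup also expands: β_container ≈ 3α = 9.9×10⁻⁶ /K
Net overflow = V₀(β_liq − 3α_cont)ΔT
β − 3α = 1.20×10⁻³ − 9.9×10⁻⁶ = 1.1901×10⁻³ /K; ΔT = 26.9 K
ΔV = 1710 × 1.1901×10⁻³ × 26.9 = 54.7 cm³

54.7 cm³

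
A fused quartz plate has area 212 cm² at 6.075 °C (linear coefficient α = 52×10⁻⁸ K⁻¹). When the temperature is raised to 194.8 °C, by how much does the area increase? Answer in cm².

ΔA = 0.0416 cm²

Area coefficient ≈ 2α; |ΔT| = 188.725 K
ΔA = 2αA₀ΔT = 2(52×10⁻⁸)(212)(188.725) = 0.0416 cm²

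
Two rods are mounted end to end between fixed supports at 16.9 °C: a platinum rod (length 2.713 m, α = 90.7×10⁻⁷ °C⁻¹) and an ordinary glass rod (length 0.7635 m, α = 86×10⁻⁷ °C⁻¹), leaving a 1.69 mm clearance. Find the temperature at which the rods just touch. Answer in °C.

α₁L₁ = 2.460691×10⁻⁵ m/K, α₂L₂ = 6.5661×10⁻⁶ m/K → total 3.117301×10⁻⁵ m/K
ΔT = g/(α₁L₁+α₂L₂) = 1.69×10⁻³ / 3.117301×10⁻⁵ = 54.214 K
T = 16.9 + 54.214 = 71.114 °C

T = 71.1 °C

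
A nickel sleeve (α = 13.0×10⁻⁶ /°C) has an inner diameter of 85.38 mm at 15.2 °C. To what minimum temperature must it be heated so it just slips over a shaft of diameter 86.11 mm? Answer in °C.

T = 673 °C

Required Δd = 86.11 − 85.38 = 0.73 mm
Δd = αd₀ΔT ⇒ ΔT = Δd/(αd₀) = 0.73 / (13.0×10⁻⁶ × 85.38) = 657.69 K
T_min = 15.2 + 657.69 = 672.89 °C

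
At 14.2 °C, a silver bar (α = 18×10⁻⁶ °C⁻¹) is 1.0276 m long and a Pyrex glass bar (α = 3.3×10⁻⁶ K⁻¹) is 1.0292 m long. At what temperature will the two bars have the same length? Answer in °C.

L₁(1 + α₁ΔT) = L₂(1 + α₂ΔT) ⇒ ΔT = (L₂ − L₁)/(α₁L₁ − α₂L₂)
L₂ − L₁ = 1.0292 − 1.0276 = 1.60×10⁻³ m
α₁L₁ − α₂L₂ = 18×10⁻⁶×1.0276 − 3.3×10⁻⁶×1.0292 = 1.510044×10⁻⁵ m/K
ΔT = 1.60×10⁻³ / 1.510044×10⁻⁵ = 105.957 K
T = 14.2 + 105.957 = 120.157 °C

T = 120.2 °C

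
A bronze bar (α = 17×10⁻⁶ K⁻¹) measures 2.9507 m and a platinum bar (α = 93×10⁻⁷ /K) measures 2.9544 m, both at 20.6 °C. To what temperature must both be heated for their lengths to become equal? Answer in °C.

T = 183.7 °C

L₁(1 + α₁ΔT) = L₂(1 + α₂ΔT) ⇒ ΔT = (L₂ − L₁)/(α₁L₁ − α₂L₂)
L₂ − L₁ = 2.9544 − 2.9507 = 3.70×10⁻³ m
α₁L₁ − α₂L₂ = 17×10⁻⁶×2.9507 − 93×10⁻⁷×2.9544 = 2.268598×10⁻⁵ m/K
ΔT = 3.70×10⁻³ / 2.268598×10⁻⁵ = 163.096 K
T = 20.6 + 163.096 = 183.696 °C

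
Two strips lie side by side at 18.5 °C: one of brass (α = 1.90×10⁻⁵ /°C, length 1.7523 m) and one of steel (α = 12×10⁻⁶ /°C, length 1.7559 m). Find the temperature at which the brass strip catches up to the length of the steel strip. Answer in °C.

T = 313.0 °C

Equal length when α₁L₁ΔT − α₂L₂ΔT = L₂ − L₁ = 3.60×10⁻³ m
α₁L₁ = 3.32937×10⁻⁵, α₂L₂ = 2.10708×10⁻⁵ → Δ(αL) = 1.22229×10⁻⁵ m/K
ΔT = 3.60×10⁻³ / 1.22229×10⁻⁵ = 294.529 K, so T = 18.5 + 294.529 = 313.029 °C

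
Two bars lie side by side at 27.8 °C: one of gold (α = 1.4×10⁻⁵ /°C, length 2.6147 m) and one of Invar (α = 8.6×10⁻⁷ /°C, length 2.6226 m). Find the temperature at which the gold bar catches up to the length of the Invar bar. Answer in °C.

Equal length when α₁L₁ΔT − α₂L₂ΔT = L₂ − L₁ = 7.90×10⁻³ m
α₁L₁ = 3.66058×10⁻⁵, α₂L₂ = 2.255436×10⁻⁶ → Δ(αL) = 3.4350364×10⁻⁵ m/K
ΔT = 7.90×10⁻³ / 3.4350364×10⁻⁵ = 229.983 K, so T = 27.8 + 229.983 = 257.783 °C

T = 257.8 °C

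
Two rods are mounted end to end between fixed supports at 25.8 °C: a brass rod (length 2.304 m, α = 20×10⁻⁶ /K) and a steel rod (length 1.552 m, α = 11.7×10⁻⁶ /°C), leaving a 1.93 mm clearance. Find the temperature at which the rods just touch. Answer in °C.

T = 55.8 °C

Gap closes when ΔL₁ + ΔL₂ = 1.93 mm = 1.93×10⁻³ m
(α₁L₁ + α₂L₂)ΔT = g
α₁L₁ + α₂L₂ = 20×10⁻⁶×2.304 + 11.7×10⁻⁶×1.552 = 6.42384×10⁻⁵ m/K
ΔT = 1.93×10⁻³ / 6.42384×10⁻⁵ = 30.044 K
T = 25.8 + 30.044 = 55.844 °C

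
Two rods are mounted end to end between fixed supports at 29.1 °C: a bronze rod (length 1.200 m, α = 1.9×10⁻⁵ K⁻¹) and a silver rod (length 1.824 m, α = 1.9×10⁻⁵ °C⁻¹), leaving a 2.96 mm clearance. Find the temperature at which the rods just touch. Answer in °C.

Gap closes when ΔL₁ + ΔL₂ = 2.96 mm = 2.96×10⁻³ m
(α₁L₁ + α₂L₂)ΔT = g
α₁L₁ + α₂L₂ = 1.9×10⁻⁵×1.200 + 1.9×10⁻⁵×1.824 = 5.7456×10⁻⁵ m/K
ΔT = 2.96×10⁻³ / 5.7456×10⁻⁵ = 51.518 K
T = 29.1 + 51.518 = 80.618 °C

T = 80.6 °C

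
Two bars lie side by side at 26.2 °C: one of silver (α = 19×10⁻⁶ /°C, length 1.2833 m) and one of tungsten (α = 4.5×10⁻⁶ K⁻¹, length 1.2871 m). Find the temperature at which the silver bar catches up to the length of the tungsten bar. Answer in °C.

L₁(1 + α₁ΔT) = L₂(1 + α₂ΔT) ⇒ ΔT = (L₂ − L₁)/(α₁L₁ − α₂L₂)
L₂ − L₁ = 1.2871 − 1.2833 = 3.80×10⁻³ m
α₁L₁ − α₂L₂ = 19×10⁻⁶×1.2833 − 4.5×10⁻⁶×1.2871 = 1.859075×10⁻⁵ m/K
ΔT = 3.80×10⁻³ / 1.859075×10⁻⁵ = 204.403 K
T = 26.2 + 204.403 = 230.603 °C

T = 230.6 °C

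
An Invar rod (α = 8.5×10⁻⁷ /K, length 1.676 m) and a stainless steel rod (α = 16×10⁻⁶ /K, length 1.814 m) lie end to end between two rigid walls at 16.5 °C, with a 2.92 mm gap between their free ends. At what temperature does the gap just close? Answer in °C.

T = 112 °C

α₁L₁ = 1.4246×10⁻⁶ m/K, α₂L₂ = 2.9024×10⁻⁵ m/K → total 3.04486×10⁻⁵ m/K
ΔT = g/(α₁L₁+α₂L₂) = 2.92×10⁻³ / 3.04486×10⁻⁵ = 95.90 K
T = 16.5 + 95.90 = 112.40 °C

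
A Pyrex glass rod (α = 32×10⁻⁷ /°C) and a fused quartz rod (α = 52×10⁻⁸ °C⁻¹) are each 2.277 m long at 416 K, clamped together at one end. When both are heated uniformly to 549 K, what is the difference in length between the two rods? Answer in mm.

ΔT = 133 K
Pyrex glass: ΔL = 32×10⁻⁷ × 2.277 m × 133 = 9.6909×10⁻⁴ m = 0.96909 mm
fused quartz: ΔL = 52×10⁻⁸ × 2.277 m × 133 = 1.5748×10⁻⁴ m = 0.15748 mm
difference = 0.96909 − 0.15748 = 0.81161 mm

0.812 mm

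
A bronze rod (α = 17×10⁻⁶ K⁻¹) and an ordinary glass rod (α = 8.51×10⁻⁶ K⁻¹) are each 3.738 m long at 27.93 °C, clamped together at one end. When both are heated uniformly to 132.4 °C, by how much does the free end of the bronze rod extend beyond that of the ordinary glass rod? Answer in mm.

3.32 mm

ΔT = 104.47 K
bronze: ΔL = 17×10⁻⁶ × 3.738 m × 104.47 = 6.6387×10⁻³ m = 6.6387 mm
ordinary glass: ΔL = 8.51×10⁻⁶ × 3.738 m × 104.47 = 3.3232×10⁻³ m = 3.3232 mm
difference = 6.6387 − 3.3232 = 3.3155 mm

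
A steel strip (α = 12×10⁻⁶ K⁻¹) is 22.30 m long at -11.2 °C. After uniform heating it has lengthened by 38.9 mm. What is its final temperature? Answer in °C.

T = 134 °C

ΔL = αL₀ΔT ⇒ ΔT = ΔL / (αL₀)
ΔT = 38.9×10⁻³ m / (12×10⁻⁶ × 22.30 m) = 145.37 K
T = -11.2 + 145.37 = 134.17 °C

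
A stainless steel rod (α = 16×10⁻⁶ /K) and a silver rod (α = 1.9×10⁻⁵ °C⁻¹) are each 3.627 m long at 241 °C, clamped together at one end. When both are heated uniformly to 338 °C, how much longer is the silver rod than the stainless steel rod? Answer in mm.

ΔT = 97 K
stainless steel: ΔL = 16×10⁻⁶ × 3.627 m × 97 = 5.6291×10⁻³ m = 5.6291 mm
silver: ΔL = 1.9×10⁻⁵ × 3.627 m × 97 = 6.6846×10⁻³ m = 6.6846 mm
difference = 6.6846 − 5.6291 = 1.0555 mm

1.06 mm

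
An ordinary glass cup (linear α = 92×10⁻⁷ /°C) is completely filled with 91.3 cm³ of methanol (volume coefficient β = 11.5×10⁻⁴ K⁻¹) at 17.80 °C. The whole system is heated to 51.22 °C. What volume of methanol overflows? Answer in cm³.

3.42 cm³

The cup also expands: β_container ≈ 3α = 2.76×10⁻⁵ /K
Net overflow = V₀(β_liq − 3α_cont)ΔT
β − 3α = 1.15×10⁻³ − 2.76×10⁻⁵ = 1.1224×10⁻³ /K; ΔT = 33.42 K
ΔV = 91.3 × 1.1224×10⁻³ × 33.42 = 3.42 cm³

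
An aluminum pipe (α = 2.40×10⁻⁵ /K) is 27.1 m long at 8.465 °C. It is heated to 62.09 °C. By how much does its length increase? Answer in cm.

ΔL = 3.49 cm

|ΔT| = |62.09 − 8.465| = 53.625 K
ΔL = αL₀ΔT = (2.40×10⁻⁵)(27.1)(53.625) = 3.49×10⁻² m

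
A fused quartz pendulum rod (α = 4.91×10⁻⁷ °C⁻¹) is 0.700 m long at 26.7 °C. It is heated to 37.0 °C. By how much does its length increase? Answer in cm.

ΔL = 0.000354 cm

|ΔT| = |37.0 − 26.7| = 10.3 K
ΔL = αL₀ΔT = (4.91×10⁻⁷)(0.700)(10.3) = 3.54×10⁻⁶ m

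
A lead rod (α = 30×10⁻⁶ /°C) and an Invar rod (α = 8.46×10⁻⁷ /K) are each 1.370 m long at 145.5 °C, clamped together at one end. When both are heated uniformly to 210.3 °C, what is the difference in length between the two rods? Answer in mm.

2.59 mm

ΔT = 64.8 K
lead: ΔL = 30×10⁻⁶ × 1.370 m × 64.8 = 2.6633×10⁻³ m = 2.6633 mm
Invar: ΔL = 8.46×10⁻⁷ × 1.370 m × 64.8 = 7.5104×10⁻⁵ m = 0.075104 mm
difference = 2.6633 − 0.075104 = 2.588196 mm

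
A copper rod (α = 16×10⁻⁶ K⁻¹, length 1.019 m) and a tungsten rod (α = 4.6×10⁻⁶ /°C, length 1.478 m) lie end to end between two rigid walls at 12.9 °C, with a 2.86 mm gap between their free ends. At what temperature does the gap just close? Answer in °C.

T = 137 °C

Gap closes when ΔL₁ + ΔL₂ = 2.86 mm = 2.86×10⁻³ m
(α₁L₁ + α₂L₂)ΔT = g
α₁L₁ + α₂L₂ = 16×10⁻⁶×1.019 + 4.6×10⁻⁶×1.478 = 2.31028×10⁻⁵ m/K
ΔT = 2.86×10⁻³ / 2.31028×10⁻⁵ = 123.79 K
T = 12.9 + 123.79 = 136.69 °C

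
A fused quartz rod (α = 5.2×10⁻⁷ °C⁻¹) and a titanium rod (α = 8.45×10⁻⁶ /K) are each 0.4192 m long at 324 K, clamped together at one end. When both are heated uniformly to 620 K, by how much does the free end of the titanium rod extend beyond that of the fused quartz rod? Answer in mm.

0.984 mm

ΔT = 296 K
fused quartz: ΔL = 5.2×10⁻⁷ × 0.4192 m × 296 = 6.4523×10⁻⁵ m = 0.064523 mm
titanium: ΔL = 8.45×10⁻⁶ × 0.4192 m × 296 = 1.0485×10⁻³ m = 1.0485 mm
difference = 1.0485 − 0.064523 = 0.983977 mm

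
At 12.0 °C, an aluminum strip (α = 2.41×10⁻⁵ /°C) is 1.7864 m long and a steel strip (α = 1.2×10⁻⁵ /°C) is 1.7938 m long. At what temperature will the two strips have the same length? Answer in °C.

L₁(1 + α₁ΔT) = L₂(1 + α₂ΔT) ⇒ ΔT = (L₂ − L₁)/(α₁L₁ − α₂L₂)
L₂ − L₁ = 1.7938 − 1.7864 = 7.40×10⁻³ m
α₁L₁ − α₂L₂ = 2.41×10⁻⁵×1.7864 − 1.2×10⁻⁵×1.7938 = 2.152664×10⁻⁵ m/K
ΔT = 7.40×10⁻³ / 2.152664×10⁻⁵ = 343.760 K
T = 12.0 + 343.760 = 355.760 °C

T = 355.8 °C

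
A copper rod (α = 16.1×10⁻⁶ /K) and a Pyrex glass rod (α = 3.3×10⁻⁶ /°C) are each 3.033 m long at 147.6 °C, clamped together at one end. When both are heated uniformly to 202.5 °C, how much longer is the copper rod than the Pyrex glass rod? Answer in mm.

ΔT = 54.9 K
copper: ΔL = 16.1×10⁻⁶ × 3.033 m × 54.9 = 2.6808×10⁻³ m = 2.6808 mm
Pyrex glass: ΔL = 3.3×10⁻⁶ × 3.033 m × 54.9 = 5.4949×10⁻⁴ m = 0.54949 mm
difference = 2.6808 − 0.54949 = 2.13131 mm

2.13 mm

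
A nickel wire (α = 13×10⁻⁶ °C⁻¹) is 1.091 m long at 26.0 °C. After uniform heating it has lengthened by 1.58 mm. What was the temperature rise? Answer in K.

ΔL = αL₀ΔT ⇒ ΔT = ΔL / (αL₀)
ΔT = 1.58×10⁻³ m / (13×10⁻⁶ × 1.091 m) = 111.40 K

ΔT = 111 K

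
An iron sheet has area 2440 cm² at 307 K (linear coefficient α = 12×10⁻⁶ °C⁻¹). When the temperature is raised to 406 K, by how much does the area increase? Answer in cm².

ΔA = 5.80 cm²

Area coefficient ≈ 2α; |ΔT| = 99 K
ΔA = 2αA₀ΔT = 2(12×10⁻⁶)(2440)(99) = 5.80 cm²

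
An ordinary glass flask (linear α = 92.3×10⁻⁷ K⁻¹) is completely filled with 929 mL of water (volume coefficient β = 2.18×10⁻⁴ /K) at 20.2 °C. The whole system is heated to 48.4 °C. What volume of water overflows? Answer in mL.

The flask also expands: β_container ≈ 3α = 2.769×10⁻⁵ /K
Net overflow = V₀(β_liq − 3α_cont)ΔT
β − 3α = 2.18×10⁻⁴ − 2.769×10⁻⁵ = 1.9031×10⁻⁴ /K; ΔT = 28.2 K
ΔV = 929 × 1.9031×10⁻⁴ × 28.2 = 4.99 mL

4.99 mL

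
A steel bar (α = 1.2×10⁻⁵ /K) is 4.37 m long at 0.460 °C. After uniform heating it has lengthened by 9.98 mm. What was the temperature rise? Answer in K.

ΔL = αL₀ΔT ⇒ ΔT = ΔL / (αL₀)
ΔT = 9.98×10⁻³ m / (1.2×10⁻⁵ × 4.37 m) = 190.31 K

ΔT = 190 K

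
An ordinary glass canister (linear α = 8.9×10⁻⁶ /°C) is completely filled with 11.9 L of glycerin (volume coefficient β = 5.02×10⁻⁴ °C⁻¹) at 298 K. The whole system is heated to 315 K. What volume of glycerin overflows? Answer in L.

0.0962 L

The canister also expands: β_container ≈ 3α = 2.67×10⁻⁵ /K
Net overflow = V₀(β_liq − 3α_cont)ΔT
β − 3α = 5.02×10⁻⁴ − 2.67×10⁻⁵ = 4.753×10⁻⁴ /K; ΔT = 17 K
ΔV = 11.9 × 4.753×10⁻⁴ × 17 = 0.0962 L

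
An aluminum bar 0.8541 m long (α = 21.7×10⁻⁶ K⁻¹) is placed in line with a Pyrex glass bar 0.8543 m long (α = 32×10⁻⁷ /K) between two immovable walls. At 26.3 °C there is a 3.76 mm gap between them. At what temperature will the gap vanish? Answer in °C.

Gap closes when ΔL₁ + ΔL₂ = 3.76 mm = 3.76×10⁻³ m
(α₁L₁ + α₂L₂)ΔT = g
α₁L₁ + α₂L₂ = 21.7×10⁻⁶×0.8541 + 32×10⁻⁷×0.8543 = 2.126773×10⁻⁵ m/K
ΔT = 3.76×10⁻³ / 2.126773×10⁻⁵ = 176.79 K
T = 26.3 + 176.79 = 203.09 °C

T = 203 °C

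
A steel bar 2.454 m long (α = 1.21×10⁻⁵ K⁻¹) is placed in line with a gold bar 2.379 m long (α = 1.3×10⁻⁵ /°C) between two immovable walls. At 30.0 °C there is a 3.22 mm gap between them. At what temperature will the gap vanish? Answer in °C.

α₁L₁ = 2.96934×10⁻⁵ m/K, α₂L₂ = 3.0927×10⁻⁵ m/K → total 6.06204×10⁻⁵ m/K
ΔT = g/(α₁L₁+α₂L₂) = 3.22×10⁻³ / 6.06204×10⁻⁵ = 53.117 K
T = 30.0 + 53.117 = 83.117 °C

T = 83.1 °C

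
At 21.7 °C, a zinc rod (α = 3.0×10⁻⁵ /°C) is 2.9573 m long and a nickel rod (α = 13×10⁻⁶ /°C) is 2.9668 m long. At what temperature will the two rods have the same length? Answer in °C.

T = 211.1 °C

Equal length when α₁L₁ΔT − α₂L₂ΔT = L₂ − L₁ = 9.50×10⁻³ m
α₁L₁ = 8.8719×10⁻⁵, α₂L₂ = 3.85684×10⁻⁵ → Δ(αL) = 5.01506×10⁻⁵ m/K
ΔT = 9.50×10⁻³ / 5.01506×10⁻⁵ = 189.429 K, so T = 21.7 + 189.429 = 211.129 °C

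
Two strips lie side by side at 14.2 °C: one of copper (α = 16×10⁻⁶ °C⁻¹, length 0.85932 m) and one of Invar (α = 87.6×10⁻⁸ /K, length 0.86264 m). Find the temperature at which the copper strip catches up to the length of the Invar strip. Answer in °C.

L₁(1 + α₁ΔT) = L₂(1 + α₂ΔT) ⇒ ΔT = (L₂ − L₁)/(α₁L₁ − α₂L₂)
L₂ − L₁ = 0.86264 − 0.85932 = 3.32×10⁻³ m
α₁L₁ − α₂L₂ = 16×10⁻⁶×0.85932 − 87.6×10⁻⁸×0.86264 = 1.299344736×10⁻⁵ m/K
ΔT = 3.32×10⁻³ / 1.299344736×10⁻⁵ = 255.513 K
T = 14.2 + 255.513 = 269.713 °C

T = 269.7 °C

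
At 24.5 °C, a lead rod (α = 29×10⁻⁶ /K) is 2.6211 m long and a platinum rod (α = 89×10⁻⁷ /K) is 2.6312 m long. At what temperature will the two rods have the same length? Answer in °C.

T = 216.5 °C

L₁(1 + α₁ΔT) = L₂(1 + α₂ΔT) ⇒ ΔT = (L₂ − L₁)/(α₁L₁ − α₂L₂)
L₂ − L₁ = 2.6312 − 2.6211 = 1.01×10⁻² m
α₁L₁ − α₂L₂ = 29×10⁻⁶×2.6211 − 89×10⁻⁷×2.6312 = 5.259422×10⁻⁵ m/K
ΔT = 1.01×10⁻² / 5.259422×10⁻⁵ = 192.036 K
T = 24.5 + 192.036 = 216.536 °C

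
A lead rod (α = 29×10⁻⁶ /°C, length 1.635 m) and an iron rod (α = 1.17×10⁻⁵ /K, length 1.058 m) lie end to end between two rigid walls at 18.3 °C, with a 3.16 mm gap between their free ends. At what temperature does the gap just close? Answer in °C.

T = 71.1 °C

α₁L₁ = 4.7415×10⁻⁵ m/K, α₂L₂ = 1.23786×10⁻⁵ m/K → total 5.97936×10⁻⁵ m/K
ΔT = g/(α₁L₁+α₂L₂) = 3.16×10⁻³ / 5.97936×10⁻⁵ = 52.848 K
T = 18.3 + 52.848 = 71.148 °C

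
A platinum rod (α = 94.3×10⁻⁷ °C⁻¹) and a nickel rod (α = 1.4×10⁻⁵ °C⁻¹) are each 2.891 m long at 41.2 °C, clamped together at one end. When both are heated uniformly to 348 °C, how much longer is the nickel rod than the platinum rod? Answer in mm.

4.05 mm

ΔT = 306.8 K
platinum: ΔL = 94.3×10⁻⁷ × 2.891 m × 306.8 = 8.3640×10⁻³ m = 8.3640 mm
nickel: ΔL = 1.4×10⁻⁵ × 2.891 m × 306.8 = 1.2417×10⁻² m = 12.417 mm
difference = 12.417 − 8.3640 = 4.053 mm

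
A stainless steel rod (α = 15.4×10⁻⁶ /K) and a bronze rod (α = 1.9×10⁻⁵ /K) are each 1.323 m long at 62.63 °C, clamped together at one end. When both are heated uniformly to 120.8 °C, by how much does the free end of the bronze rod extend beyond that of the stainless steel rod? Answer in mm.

ΔT = 58.17 K
stainless steel: ΔL = 15.4×10⁻⁶ × 1.323 m × 58.17 = 1.1852×10⁻³ m = 1.1852 mm
bronze: ΔL = 1.9×10⁻⁵ × 1.323 m × 58.17 = 1.4622×10⁻³ m = 1.4622 mm
difference = 1.4622 − 1.1852 = 0.2770 mm

0.277 mm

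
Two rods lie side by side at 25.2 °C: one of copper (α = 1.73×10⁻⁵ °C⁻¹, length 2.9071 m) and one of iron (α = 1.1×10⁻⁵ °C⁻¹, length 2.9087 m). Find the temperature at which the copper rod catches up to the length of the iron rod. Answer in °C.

L₁(1 + α₁ΔT) = L₂(1 + α₂ΔT) ⇒ ΔT = (L₂ − L₁)/(α₁L₁ − α₂L₂)
L₂ − L₁ = 2.9087 − 2.9071 = 1.60×10⁻³ m
α₁L₁ − α₂L₂ = 1.73×10⁻⁵×2.9071 − 1.1×10⁻⁵×2.9087 = 1.829713×10⁻⁵ m/K
ΔT = 1.60×10⁻³ / 1.829713×10⁻⁵ = 87.445 K
T = 25.2 + 87.445 = 112.645 °C

T = 112.6 °C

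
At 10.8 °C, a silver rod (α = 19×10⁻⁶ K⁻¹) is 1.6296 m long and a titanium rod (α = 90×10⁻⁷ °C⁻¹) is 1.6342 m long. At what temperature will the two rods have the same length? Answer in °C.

Equal length when α₁L₁ΔT − α₂L₂ΔT = L₂ − L₁ = 4.60×10⁻³ m
α₁L₁ = 3.09624×10⁻⁵, α₂L₂ = 1.47078×10⁻⁵ → Δ(αL) = 1.62546×10⁻⁵ m/K
ΔT = 4.60×10⁻³ / 1.62546×10⁻⁵ = 282.997 K, so T = 10.8 + 282.997 = 293.797 °C

T = 293.8 °C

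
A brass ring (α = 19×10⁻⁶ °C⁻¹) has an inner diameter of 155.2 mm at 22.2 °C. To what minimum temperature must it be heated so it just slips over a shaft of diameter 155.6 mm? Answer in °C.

Required Δd = 155.6 − 155.2 = 0.4 mm
Δd = αd₀ΔT ⇒ ΔT = Δd/(αd₀) = 0.4 / (19×10⁻⁶ × 155.2) = 135.65 K
T_min = 22.2 + 135.65 = 157.85 °C

T = 158 °C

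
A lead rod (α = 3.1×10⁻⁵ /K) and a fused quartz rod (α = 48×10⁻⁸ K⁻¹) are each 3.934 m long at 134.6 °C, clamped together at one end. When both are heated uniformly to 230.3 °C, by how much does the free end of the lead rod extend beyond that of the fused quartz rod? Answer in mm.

ΔT = 95.7 K
lead: ΔL = 3.1×10⁻⁵ × 3.934 m × 95.7 = 1.1671×10⁻² m = 11.671 mm
fused quartz: ΔL = 48×10⁻⁸ × 3.934 m × 95.7 = 1.8071×10⁻⁴ m = 0.18071 mm
difference = 11.671 − 0.18071 = 11.49029 mm

11.5 mm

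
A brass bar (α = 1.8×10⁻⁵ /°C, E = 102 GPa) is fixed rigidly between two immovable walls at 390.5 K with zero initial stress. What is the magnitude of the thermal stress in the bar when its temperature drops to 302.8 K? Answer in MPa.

σ = 161 MPa

Fully constrained: the free strain ε = αΔT is blocked, so σ = Eε = EαΔT.
|ΔT| = 87.7 K
σ = 102×10⁹ × 1.8×10⁻⁵ × 87.7 = 1.61×10⁸ Pa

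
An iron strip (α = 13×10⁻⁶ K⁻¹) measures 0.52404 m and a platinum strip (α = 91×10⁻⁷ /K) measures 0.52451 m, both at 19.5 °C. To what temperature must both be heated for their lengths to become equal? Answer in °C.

T = 250.0 °C

L₁(1 + α₁ΔT) = L₂(1 + α₂ΔT) ⇒ ΔT = (L₂ − L₁)/(α₁L₁ − α₂L₂)
L₂ − L₁ = 0.52451 − 0.52404 = 4.70×10⁻⁴ m
α₁L₁ − α₂L₂ = 13×10⁻⁶×0.52404 − 91×10⁻⁷×0.52451 = 2.039479×10⁻⁶ m/K
ΔT = 4.70×10⁻⁴ / 2.039479×10⁻⁶ = 230.451 K
T = 19.5 + 230.451 = 249.951 °C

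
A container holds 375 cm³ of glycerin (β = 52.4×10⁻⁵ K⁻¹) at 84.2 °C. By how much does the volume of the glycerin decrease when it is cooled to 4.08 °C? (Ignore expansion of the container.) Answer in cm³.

ΔV = 15.7 cm³

|ΔT| = |4.08 − 84.2| = 80.12 K
ΔV = βV₀ΔT = (52.4×10⁻⁵)(375)(80.12) = 15.7 cm³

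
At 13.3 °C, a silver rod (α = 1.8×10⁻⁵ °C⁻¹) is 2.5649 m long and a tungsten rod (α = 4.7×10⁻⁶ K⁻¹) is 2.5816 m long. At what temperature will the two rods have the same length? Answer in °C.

T = 504.0 °C

L₁(1 + α₁ΔT) = L₂(1 + α₂ΔT) ⇒ ΔT = (L₂ − L₁)/(α₁L₁ − α₂L₂)
L₂ − L₁ = 2.5816 − 2.5649 = 1.67×10⁻² m
α₁L₁ − α₂L₂ = 1.8×10⁻⁵×2.5649 − 4.7×10⁻⁶×2.5816 = 3.403468×10⁻⁵ m/K
ΔT = 1.67×10⁻² / 3.403468×10⁻⁵ = 490.676 K
T = 13.3 + 490.676 = 503.976 °C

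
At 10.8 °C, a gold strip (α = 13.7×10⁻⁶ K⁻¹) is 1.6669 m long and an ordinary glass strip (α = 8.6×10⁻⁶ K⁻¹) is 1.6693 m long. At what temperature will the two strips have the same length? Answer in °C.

T = 293.8 °C

Equal length when α₁L₁ΔT − α₂L₂ΔT = L₂ − L₁ = 2.40×10⁻³ m
α₁L₁ = 2.283653×10⁻⁵, α₂L₂ = 1.435598×10⁻⁵ → Δ(αL) = 8.48055×10⁻⁶ m/K
ΔT = 2.40×10⁻³ / 8.48055×10⁻⁶ = 283.001 K, so T = 10.8 + 283.001 = 293.801 °C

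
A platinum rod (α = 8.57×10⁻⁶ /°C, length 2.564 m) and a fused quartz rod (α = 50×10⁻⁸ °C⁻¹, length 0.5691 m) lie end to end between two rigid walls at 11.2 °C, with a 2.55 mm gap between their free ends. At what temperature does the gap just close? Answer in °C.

T = 126 °C

Gap closes when ΔL₁ + ΔL₂ = 2.55 mm = 2.55×10⁻³ m
(α₁L₁ + α₂L₂)ΔT = g
α₁L₁ + α₂L₂ = 8.57×10⁻⁶×2.564 + 50×10⁻⁸×0.5691 = 2.225803×10⁻⁵ m/K
ΔT = 2.55×10⁻³ / 2.225803×10⁻⁵ = 114.57 K
T = 11.2 + 114.57 = 125.77 °C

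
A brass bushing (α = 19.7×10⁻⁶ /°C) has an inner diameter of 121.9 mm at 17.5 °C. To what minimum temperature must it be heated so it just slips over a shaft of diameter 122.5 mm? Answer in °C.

T = 267 °C

Required Δd = 122.5 − 121.9 = 0.6 mm
Δd = αd₀ΔT ⇒ ΔT = Δd/(αd₀) = 0.6 / (19.7×10⁻⁶ × 121.9) = 249.85 K
T_min = 17.5 + 249.85 = 267.35 °C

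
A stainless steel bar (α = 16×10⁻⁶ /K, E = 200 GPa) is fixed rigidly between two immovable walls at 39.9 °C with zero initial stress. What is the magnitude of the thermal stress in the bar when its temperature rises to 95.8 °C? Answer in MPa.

σ = 179 MPa

Fully constrained: the free strain ε = αΔT is blocked, so σ = Eε = EαΔT.
|ΔT| = 55.9 K
σ = 200×10⁹ × 16×10⁻⁶ × 55.9 = 1.79×10⁸ Pa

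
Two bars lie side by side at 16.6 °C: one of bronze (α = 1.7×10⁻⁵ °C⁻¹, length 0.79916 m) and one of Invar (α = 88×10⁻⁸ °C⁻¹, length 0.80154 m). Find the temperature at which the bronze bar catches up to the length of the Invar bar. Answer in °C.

L₁(1 + α₁ΔT) = L₂(1 + α₂ΔT) ⇒ ΔT = (L₂ − L₁)/(α₁L₁ − α₂L₂)
L₂ − L₁ = 0.80154 − 0.79916 = 2.38×10⁻³ m
α₁L₁ − α₂L₂ = 1.7×10⁻⁵×0.79916 − 88×10⁻⁸×0.80154 = 1.28803648×10⁻⁵ m/K
ΔT = 2.38×10⁻³ / 1.28803648×10⁻⁵ = 184.777 K
T = 16.6 + 184.777 = 201.377 °C

T = 201.4 °C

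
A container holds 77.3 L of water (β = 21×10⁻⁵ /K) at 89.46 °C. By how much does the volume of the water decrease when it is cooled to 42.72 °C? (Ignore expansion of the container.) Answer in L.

|ΔT| = |42.72 − 89.46| = 46.74 K
ΔV = βV₀ΔT = (21×10⁻⁵)(77.3)(46.74) = 0.759 L

ΔV = 0.759 L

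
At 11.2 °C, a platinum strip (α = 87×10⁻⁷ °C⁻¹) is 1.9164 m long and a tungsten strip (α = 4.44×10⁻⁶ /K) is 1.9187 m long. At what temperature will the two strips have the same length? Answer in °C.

Equal length when α₁L₁ΔT − α₂L₂ΔT = L₂ − L₁ = 2.30×10⁻³ m
α₁L₁ = 1.667268×10⁻⁵, α₂L₂ = 8.519028×10⁻⁶ → Δ(αL) = 8.153652×10⁻⁶ m/K
ΔT = 2.30×10⁻³ / 8.153652×10⁻⁶ = 282.082 K, so T = 11.2 + 282.082 = 293.282 °C

T = 293.3 °C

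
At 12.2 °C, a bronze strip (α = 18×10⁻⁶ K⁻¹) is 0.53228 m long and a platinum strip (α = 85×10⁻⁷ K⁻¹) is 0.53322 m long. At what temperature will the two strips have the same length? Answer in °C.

T = 198.4 °C

L₁(1 + α₁ΔT) = L₂(1 + α₂ΔT) ⇒ ΔT = (L₂ − L₁)/(α₁L₁ − α₂L₂)
L₂ − L₁ = 0.53322 − 0.53228 = 9.40×10⁻⁴ m
α₁L₁ − α₂L₂ = 18×10⁻⁶×0.53228 − 85×10⁻⁷×0.53322 = 5.04867×10⁻⁶ m/K
ΔT = 9.40×10⁻⁴ / 5.04867×10⁻⁶ = 186.188 K
T = 12.2 + 186.188 = 198.388 °C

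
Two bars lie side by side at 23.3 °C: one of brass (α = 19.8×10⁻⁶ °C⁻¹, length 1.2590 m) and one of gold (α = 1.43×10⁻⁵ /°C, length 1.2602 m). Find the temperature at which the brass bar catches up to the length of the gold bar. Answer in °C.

L₁(1 + α₁ΔT) = L₂(1 + α₂ΔT) ⇒ ΔT = (L₂ − L₁)/(α₁L₁ − α₂L₂)
L₂ − L₁ = 1.2602 − 1.2590 = 1.20×10⁻³ m
α₁L₁ − α₂L₂ = 19.8×10⁻⁶×1.2590 − 1.43×10⁻⁵×1.2602 = 6.90734×10⁻⁶ m/K
ΔT = 1.20×10⁻³ / 6.90734×10⁻⁶ = 173.728 K
T = 23.3 + 173.728 = 197.028 °C

T = 197.0 °C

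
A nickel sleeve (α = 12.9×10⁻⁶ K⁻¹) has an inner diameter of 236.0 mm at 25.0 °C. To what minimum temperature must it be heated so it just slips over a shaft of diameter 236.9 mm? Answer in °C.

Required Δd = 236.9 − 236.0 = 0.9 mm
Δd = αd₀ΔT ⇒ ΔT = Δd/(αd₀) = 0.9 / (12.9×10⁻⁶ × 236.0) = 295.62 K
T_min = 25.0 + 295.62 = 320.62 °C

T = 321 °C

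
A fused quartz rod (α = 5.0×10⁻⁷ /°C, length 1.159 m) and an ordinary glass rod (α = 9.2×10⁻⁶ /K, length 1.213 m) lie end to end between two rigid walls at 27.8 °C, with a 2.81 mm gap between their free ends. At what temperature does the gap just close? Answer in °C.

α₁L₁ = 5.795×10⁻⁷ m/K, α₂L₂ = 1.11596×10⁻⁵ m/K → total 1.17391×10⁻⁵ m/K
ΔT = g/(α₁L₁+α₂L₂) = 2.81×10⁻³ / 1.17391×10⁻⁵ = 239.37 K
T = 27.8 + 239.37 = 267.17 °C

T = 267 °C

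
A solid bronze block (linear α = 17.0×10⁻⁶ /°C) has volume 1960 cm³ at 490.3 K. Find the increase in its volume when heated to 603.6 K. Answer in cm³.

Isotropic solid: β ≈ 3α = 5.1×10⁻⁵ /K; ΔT = 113.3 K
ΔV = 3αV₀ΔT = 3(17.0×10⁻⁶)(1960)(113.3) = 11.3 cm³

ΔV = 11.3 cm³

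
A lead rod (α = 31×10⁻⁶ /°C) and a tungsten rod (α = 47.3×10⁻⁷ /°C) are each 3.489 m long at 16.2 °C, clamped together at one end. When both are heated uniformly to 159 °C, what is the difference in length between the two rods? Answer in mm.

13.1 mm

ΔT = 142.8 K
lead: ΔL = 31×10⁻⁶ × 3.489 m × 142.8 = 1.5445×10⁻² m = 15.445 mm
tungsten: ΔL = 47.3×10⁻⁷ × 3.489 m × 142.8 = 2.3566×10⁻³ m = 2.3566 mm
difference = 15.445 − 2.3566 = 13.0884 mm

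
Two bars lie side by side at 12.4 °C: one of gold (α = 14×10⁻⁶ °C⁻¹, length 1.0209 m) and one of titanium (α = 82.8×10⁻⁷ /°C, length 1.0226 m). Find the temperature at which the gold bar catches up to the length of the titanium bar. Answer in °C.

T = 304.2 °C

L₁(1 + α₁ΔT) = L₂(1 + α₂ΔT) ⇒ ΔT = (L₂ − L₁)/(α₁L₁ − α₂L₂)
L₂ − L₁ = 1.0226 − 1.0209 = 1.70×10⁻³ m
α₁L₁ − α₂L₂ = 14×10⁻⁶×1.0209 − 82.8×10⁻⁷×1.0226 = 5.825472×10⁻⁶ m/K
ΔT = 1.70×10⁻³ / 5.825472×10⁻⁶ = 291.822 K
T = 12.4 + 291.822 = 304.222 °C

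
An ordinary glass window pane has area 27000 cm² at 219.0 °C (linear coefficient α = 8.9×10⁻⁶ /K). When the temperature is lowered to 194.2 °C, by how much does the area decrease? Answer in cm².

ΔA = 11.9 cm²

Area coefficient ≈ 2α; |ΔT| = 24.8 K
ΔA = 2αA₀ΔT = 2(8.9×10⁻⁶)(27000)(24.8) = 11.9 cm²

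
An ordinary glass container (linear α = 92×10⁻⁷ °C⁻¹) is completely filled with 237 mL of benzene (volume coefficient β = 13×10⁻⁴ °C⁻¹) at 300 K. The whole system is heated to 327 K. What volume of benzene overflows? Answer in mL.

The container also expands: β_container ≈ 3α = 2.76×10⁻⁵ /K
Net overflow = V₀(β_liq − 3α_cont)ΔT
β − 3α = 1.30×10⁻³ − 2.76×10⁻⁵ = 1.2724×10⁻³ /K; ΔT = 27 K
ΔV = 237 × 1.2724×10⁻³ × 27 = 8.14 mL

8.14 mL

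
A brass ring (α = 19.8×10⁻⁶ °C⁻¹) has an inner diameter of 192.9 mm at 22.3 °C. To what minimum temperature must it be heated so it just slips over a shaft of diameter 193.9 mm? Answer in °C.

T = 284 °C

Required Δd = 193.9 − 192.9 = 1.0 mm
Δd = αd₀ΔT ⇒ ΔT = Δd/(αd₀) = 1.0 / (19.8×10⁻⁶ × 192.9) = 261.82 K
T_min = 22.3 + 261.82 = 284.12 °C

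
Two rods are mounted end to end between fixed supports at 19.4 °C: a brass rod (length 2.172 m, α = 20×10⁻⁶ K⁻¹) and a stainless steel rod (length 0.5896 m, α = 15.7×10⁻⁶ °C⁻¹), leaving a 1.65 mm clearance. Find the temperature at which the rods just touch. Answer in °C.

α₁L₁ = 4.344×10⁻⁵ m/K, α₂L₂ = 9.25672×10⁻⁶ m/K → total 5.269672×10⁻⁵ m/K
ΔT = g/(α₁L₁+α₂L₂) = 1.65×10⁻³ / 5.269672×10⁻⁵ = 31.311 K
T = 19.4 + 31.311 = 50.711 °C

T = 50.7 °C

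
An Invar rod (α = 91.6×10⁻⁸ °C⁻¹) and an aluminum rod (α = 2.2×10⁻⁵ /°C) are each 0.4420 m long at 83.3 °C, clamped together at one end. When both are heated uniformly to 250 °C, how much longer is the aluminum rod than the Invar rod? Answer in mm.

ΔT = 166.7 K
Invar: ΔL = 91.6×10⁻⁸ × 0.4420 m × 166.7 = 6.7492×10⁻⁵ m = 0.067492 mm
aluminum: ΔL = 2.2×10⁻⁵ × 0.4420 m × 166.7 = 1.6210×10⁻³ m = 1.6210 mm
difference = 1.6210 − 0.067492 = 1.553508 mm

1.55 mm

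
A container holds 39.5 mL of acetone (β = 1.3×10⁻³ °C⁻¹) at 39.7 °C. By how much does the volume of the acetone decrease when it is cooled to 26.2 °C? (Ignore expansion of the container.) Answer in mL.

ΔV = 0.693 mL

|ΔT| = |26.2 − 39.7| = 13.5 K
ΔV = βV₀ΔT = (1.3×10⁻³)(39.5)(13.5) = 0.693 mL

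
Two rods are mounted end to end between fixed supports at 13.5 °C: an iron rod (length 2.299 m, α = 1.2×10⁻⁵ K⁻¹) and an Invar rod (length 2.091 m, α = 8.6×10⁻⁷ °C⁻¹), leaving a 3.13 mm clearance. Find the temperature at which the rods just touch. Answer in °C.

T = 120 °C

Gap closes when ΔL₁ + ΔL₂ = 3.13 mm = 3.13×10⁻³ m
(α₁L₁ + α₂L₂)ΔT = g
α₁L₁ + α₂L₂ = 1.2×10⁻⁵×2.299 + 8.6×10⁻⁷×2.091 = 2.938626×10⁻⁵ m/K
ΔT = 3.13×10⁻³ / 2.938626×10⁻⁵ = 106.51 K
T = 13.5 + 106.51 = 120.01 °C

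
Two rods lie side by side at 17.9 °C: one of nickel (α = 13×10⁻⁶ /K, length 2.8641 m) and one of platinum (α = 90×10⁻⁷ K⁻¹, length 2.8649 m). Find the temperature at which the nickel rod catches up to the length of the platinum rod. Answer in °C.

L₁(1 + α₁ΔT) = L₂(1 + α₂ΔT) ⇒ ΔT = (L₂ − L₁)/(α₁L₁ − α₂L₂)
L₂ − L₁ = 2.8649 − 2.8641 = 8.00×10⁻⁴ m
α₁L₁ − α₂L₂ = 13×10⁻⁶×2.8641 − 90×10⁻⁷×2.8649 = 1.14492×10⁻⁵ m/K
ΔT = 8.00×10⁻⁴ / 1.14492×10⁻⁵ = 69.8739 K
T = 17.9 + 69.8739 = 87.7739 °C

T = 87.77 °C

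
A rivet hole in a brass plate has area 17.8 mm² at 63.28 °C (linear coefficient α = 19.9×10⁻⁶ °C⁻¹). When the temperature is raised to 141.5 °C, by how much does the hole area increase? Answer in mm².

ΔA = 0.0554 mm²

Area coefficient ≈ 2α; |ΔT| = 78.22 K
ΔA = 2αA₀ΔT = 2(19.9×10⁻⁶)(17.8)(78.22) = 0.0554 mm²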